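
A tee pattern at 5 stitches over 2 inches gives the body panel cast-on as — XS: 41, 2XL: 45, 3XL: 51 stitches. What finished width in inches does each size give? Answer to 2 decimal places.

5/2 = 2.5 sts per in.
XS: 41 / 2.5 = 16.400 → 16.40 in.
2XL: 45 / 2.5 = 18.000 → 18.00 in.
3XL: 51 / 2.5 = 20.400 → 20.40 in.

XS 16.40 inches; 2XL 18.00 inches; 3XL 20.40 inches.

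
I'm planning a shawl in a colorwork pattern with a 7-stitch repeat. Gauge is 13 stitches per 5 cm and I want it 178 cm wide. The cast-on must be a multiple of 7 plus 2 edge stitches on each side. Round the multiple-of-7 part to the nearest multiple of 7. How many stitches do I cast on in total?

13 / 5 = 2.6 sts per cm.
178 × 2.6 = 462.80 sts.
Less 4 edge sts → 458.80 for the repeat.
Nearest multiple of 7: 462.
Add back 4 edge sts → 466.

Cast on 466 stitches.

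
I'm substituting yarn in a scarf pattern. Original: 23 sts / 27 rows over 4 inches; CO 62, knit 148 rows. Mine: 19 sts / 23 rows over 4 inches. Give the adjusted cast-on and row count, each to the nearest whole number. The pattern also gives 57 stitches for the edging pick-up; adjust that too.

Stitches: 62 × 19/23 = 51.22 → 51.
Rows: 148 × 23/27 = 126.07 → 126.
edging pick-up: 57 × 19/23 = 47.09 → 47.

Cast on 51 stitches; work 126 rows; edging pick-up 47 stitches.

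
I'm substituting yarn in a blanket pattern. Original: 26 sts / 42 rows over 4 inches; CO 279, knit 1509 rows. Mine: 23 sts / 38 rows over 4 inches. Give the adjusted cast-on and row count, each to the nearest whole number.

Stitches: 279 × 23/26 = 246.81 → 247.
Rows: 1509 × 38/42 = 1365.29 → 1365.

Cast on 247 stitches; work 1365 rows.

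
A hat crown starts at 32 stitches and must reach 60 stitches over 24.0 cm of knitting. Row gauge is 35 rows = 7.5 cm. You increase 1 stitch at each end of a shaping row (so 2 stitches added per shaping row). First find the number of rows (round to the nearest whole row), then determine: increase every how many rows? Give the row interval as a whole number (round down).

Increase every 8th row.

Rows = 24.0 × 4.667 = 112.0 → 112 rows.
Stitches to add: 28 → 14 shaping rows (at 2 st each).
112 / 14 = 8.00 → every 8 rows.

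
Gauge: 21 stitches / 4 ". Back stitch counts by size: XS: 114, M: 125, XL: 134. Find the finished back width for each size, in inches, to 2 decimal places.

21/4 = 5.25 sts per in.
XS: 114 / 5.25 = 21.714 → 21.71 in.
M: 125 / 5.25 = 23.810 → 23.81 in.
XL: 134 / 5.25 = 25.524 → 25.52 in.

XS 21.71 inches; M 23.81 inches; XL 25.52 inches.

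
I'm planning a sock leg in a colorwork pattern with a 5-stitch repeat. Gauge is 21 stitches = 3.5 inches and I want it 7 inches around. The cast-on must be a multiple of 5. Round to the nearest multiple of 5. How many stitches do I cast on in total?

21 / 3.5 = 6 sts per inch.
7 × 6 = 42.00 sts.
Nearest multiple of 5: 40.

40 stitches.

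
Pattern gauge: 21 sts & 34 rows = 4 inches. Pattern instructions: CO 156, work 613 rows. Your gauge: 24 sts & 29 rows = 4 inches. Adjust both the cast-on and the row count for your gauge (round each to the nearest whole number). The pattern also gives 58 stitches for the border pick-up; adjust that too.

Stitches: 156 × 24/21 = 178.29 → 178.
Rows: 613 × 29/34 = 522.85 → 523.
border pick-up: 58 × 24/21 = 66.29 → 66.

Cast on 178 stitches; work 523 rows; border pick-up 66 stitches.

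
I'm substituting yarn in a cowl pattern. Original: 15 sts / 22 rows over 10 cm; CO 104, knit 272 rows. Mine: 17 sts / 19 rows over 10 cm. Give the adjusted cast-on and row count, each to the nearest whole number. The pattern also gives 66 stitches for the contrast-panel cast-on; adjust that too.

Cast on 118 stitches; work 235 rows; contrast-panel cast-on 75 stitches.

Stitches: 104 × 17/15 = 117.87 → 118.
Rows: 272 × 19/22 = 234.91 → 235.
contrast-panel cast-on: 66 × 17/15 = 74.80 → 75.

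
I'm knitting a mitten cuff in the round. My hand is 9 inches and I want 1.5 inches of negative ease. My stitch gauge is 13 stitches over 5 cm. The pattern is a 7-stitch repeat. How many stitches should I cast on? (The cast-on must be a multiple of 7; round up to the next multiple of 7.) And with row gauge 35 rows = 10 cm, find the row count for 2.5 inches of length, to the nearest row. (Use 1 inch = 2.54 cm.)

Finished = 9 − 1.5 = 7.5 inches.
7.5 inches × 2.54 = 19.05 cm.
13/5 = 2.6 sts per cm; 19.05 × 2.6 = 49.53 sts.
Next multiple of 7 → 56.
2.5 inches = 6.35 cm; × 3.5 = 22.23 → 22 rows.

Cast on 56 stitches; work 22 rows.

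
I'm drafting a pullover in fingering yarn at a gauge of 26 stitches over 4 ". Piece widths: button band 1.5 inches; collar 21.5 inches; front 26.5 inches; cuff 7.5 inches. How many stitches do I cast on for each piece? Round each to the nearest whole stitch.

Rate = 26/4 = 6.5 sts per in.
button band: 1.5 × 6.5 = 9.75 → 10.
collar: 21.5 × 6.5 = 139.75 → 140.
front: 26.5 × 6.5 = 172.25 → 172.
cuff: 7.5 × 6.5 = 48.75 → 49.

button band 10; collar 140; front 172; cuff 49.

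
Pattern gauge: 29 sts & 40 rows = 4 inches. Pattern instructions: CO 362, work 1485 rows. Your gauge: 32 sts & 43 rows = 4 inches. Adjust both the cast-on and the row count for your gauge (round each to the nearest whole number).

Cast on 399 stitches; work 1596 rows.

Stitches: 362 × 32/29 = 399.45 → 399.
Rows: 1485 × 43/40 = 1596.38 → 1596.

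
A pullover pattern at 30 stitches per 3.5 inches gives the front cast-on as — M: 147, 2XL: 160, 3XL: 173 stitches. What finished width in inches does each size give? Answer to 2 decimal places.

30/3.5 = 8.571 sts per in.
M: 147 / 8.571 = 17.150 → 17.15 in.
2XL: 160 / 8.571 = 18.667 → 18.67 in.
3XL: 173 / 8.571 = 20.183 → 20.18 in.

M 17.15 inches; 2XL 18.67 inches; 3XL 20.18 inches.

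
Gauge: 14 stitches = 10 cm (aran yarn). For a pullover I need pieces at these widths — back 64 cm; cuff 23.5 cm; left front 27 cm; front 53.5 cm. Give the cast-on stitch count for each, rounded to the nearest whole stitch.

back 90; cuff 33; left front 38; front 75.

Rate = 14/10 = 1.4 sts per cm.
back: 64 × 1.4 = 89.60 → 90.
cuff: 23.5 × 1.4 = 32.90 → 33.
left front: 27 × 1.4 = 37.80 → 38.
front: 53.5 × 1.4 = 74.90 → 75.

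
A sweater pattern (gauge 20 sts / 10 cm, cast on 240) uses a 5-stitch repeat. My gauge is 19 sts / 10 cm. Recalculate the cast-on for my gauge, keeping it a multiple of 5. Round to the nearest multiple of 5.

Cast on 230 stitches.

240 × 19 / 20 = 228.00.
Nearest multiple of 5: 230.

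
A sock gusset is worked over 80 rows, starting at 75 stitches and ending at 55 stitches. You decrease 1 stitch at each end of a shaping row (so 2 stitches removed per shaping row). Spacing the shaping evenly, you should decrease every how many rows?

Decrease every 8th row.

Stitches to remove: |55 − 75| = 20.
Shaping rows needed: 20 / 2 = 10.
80 rows / 10 = every 8 rows.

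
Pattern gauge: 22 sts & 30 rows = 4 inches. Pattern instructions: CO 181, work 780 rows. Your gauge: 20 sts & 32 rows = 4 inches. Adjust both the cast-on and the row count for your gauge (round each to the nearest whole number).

Cast on 165 stitches; work 832 rows.

Stitches: 181 × 20/22 = 164.55 → 165.
Rows: 780 × 32/30 = 832.00 → 832.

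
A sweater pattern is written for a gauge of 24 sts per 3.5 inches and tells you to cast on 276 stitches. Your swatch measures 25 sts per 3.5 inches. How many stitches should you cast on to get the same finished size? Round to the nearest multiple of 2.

Scale factor = 25 / 24 = 1.042.
276 × 25 / 24 = 287.50 sts.
→ 288 sts.

Cast on 288 stitches.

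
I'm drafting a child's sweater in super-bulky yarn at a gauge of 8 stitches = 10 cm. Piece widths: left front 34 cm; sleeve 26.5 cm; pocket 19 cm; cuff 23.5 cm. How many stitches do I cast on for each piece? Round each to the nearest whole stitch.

Rate = 8/10 = 0.8 sts per cm.
left front: 34 × 0.8 = 27.20 → 27.
sleeve: 26.5 × 0.8 = 21.20 → 21.
pocket: 19 × 0.8 = 15.20 → 15.
cuff: 23.5 × 0.8 = 18.80 → 19.

left front 27; sleeve 21; pocket 15; cuff 19.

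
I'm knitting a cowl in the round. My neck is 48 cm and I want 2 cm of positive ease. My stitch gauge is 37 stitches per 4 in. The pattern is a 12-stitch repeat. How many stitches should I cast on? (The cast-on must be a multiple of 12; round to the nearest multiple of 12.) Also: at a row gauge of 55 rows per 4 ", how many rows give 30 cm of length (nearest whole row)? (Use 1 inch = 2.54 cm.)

Finished = 48 + 2 = 50 cm.
50 cm × 1/2.54 = 19.69 inches.
37/4 = 9.25 sts per in; 19.69 × 9.25 = 182.09 sts.
Nearest multiple of 12 → 180.
30 cm = 11.81 inches; × 13.75 = 162.40 → 162 rows.

Cast on 180 stitches; work 162 rows.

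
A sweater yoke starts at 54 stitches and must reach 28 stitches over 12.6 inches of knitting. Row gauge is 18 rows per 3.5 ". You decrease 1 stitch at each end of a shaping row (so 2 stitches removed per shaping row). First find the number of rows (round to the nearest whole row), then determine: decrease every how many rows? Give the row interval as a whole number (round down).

Decrease every 5th row.

Rows = 12.6 × 5.143 = 64.8 → 65 rows.
Stitches to remove: 26 → 13 shaping rows (at 2 st each).
65 / 13 = 5.00 → every 5 rows.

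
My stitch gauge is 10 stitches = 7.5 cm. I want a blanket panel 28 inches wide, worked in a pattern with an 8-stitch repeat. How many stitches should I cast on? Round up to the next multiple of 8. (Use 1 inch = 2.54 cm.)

CO 96 sts.

28 in = 28 × 2.54 = 71.12 cm.
10 / 7.5 = 1.333 sts/cm.
71.12 × 1.333 = 94.83 sts.
→ 96.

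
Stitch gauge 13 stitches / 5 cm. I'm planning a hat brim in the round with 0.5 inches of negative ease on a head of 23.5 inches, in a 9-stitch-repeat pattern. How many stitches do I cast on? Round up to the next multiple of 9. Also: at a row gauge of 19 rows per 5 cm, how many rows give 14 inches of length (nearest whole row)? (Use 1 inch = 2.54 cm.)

Cast on 153 stitches; work 135 rows.

Finished = 23.5 − 0.5 = 23 inches.
23 inches × 2.54 = 58.42 cm.
13/5 = 2.6 sts per cm; 58.42 × 2.6 = 151.89 sts.
Next multiple of 9 → 153.
14 inches = 35.56 cm; × 3.8 = 135.13 → 135 rows.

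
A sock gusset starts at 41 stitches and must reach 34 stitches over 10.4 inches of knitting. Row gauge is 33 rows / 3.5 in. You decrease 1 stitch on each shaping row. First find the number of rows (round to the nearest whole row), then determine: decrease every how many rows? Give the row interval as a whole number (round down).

Decrease every 14th row.

Rows = 10.4 × 9.429 = 98.1 → 98 rows.
Stitches to remove: 7 → 7 shaping rows (at 1 st each).
98 / 7 = 14.00 → every 14 rows.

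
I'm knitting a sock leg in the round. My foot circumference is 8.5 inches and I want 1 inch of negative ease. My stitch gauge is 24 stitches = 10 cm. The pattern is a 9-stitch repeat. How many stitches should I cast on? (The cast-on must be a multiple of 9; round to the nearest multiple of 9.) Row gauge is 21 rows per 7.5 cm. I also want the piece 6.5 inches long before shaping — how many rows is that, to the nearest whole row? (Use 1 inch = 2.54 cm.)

Finished = 8.5 − 1 = 7.5 inches.
7.5 inches × 2.54 = 19.05 cm.
24/10 = 2.4 sts per cm; 19.05 × 2.4 = 45.72 sts.
Nearest multiple of 9 → 45.
6.5 inches = 16.51 cm; × 2.8 = 46.23 → 46 rows.

Cast on 45 stitches; work 46 rows.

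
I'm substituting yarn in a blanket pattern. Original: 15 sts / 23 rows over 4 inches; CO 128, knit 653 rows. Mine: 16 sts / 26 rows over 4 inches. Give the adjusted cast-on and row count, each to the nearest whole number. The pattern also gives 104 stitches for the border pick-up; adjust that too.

Cast on 137 stitches; work 738 rows; border pick-up 111 stitches.

Stitches: 128 × 16/15 = 136.53 → 137.
Rows: 653 × 26/23 = 738.17 → 738.
border pick-up: 104 × 16/15 = 110.93 → 111.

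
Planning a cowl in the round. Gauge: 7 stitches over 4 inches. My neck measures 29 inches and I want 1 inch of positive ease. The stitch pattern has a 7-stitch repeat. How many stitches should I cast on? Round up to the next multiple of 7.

CO 56 sts.

Finished = 29 + 1 = 30 inches.
7 / 4 = 1.75 sts/in.
30 × 1.75 = 52.50 sts.
Next multiple of 7: 56.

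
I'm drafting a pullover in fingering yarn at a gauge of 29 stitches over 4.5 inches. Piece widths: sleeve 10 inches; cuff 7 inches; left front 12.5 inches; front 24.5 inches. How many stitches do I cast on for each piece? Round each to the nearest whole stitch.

sleeve 64; cuff 45; left front 81; front 158.

Rate = 29/4.5 = 6.444 sts per in.
sleeve: 10 × 6.444 = 64.44 → 64.
cuff: 7 × 6.444 = 45.11 → 45.
left front: 12.5 × 6.444 = 80.56 → 81.
front: 24.5 × 6.444 = 157.89 → 158.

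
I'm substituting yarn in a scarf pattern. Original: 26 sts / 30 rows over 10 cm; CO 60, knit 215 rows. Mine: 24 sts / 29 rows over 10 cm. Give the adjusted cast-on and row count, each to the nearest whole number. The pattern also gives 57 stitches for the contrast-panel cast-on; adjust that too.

Cast on 55 stitches; work 208 rows; contrast-panel cast-on 53 stitches.

Stitches: 60 × 24/26 = 55.38 → 55.
Rows: 215 × 29/30 = 207.83 → 208.
contrast-panel cast-on: 57 × 24/26 = 52.62 → 53.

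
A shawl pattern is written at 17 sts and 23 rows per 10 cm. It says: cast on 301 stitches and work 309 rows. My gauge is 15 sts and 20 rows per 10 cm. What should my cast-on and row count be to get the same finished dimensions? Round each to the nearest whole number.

Cast on 266 stitches; work 269 rows.

Stitches: 301 × 15/17 = 265.59 → 266.
Rows: 309 × 20/23 = 268.70 → 269.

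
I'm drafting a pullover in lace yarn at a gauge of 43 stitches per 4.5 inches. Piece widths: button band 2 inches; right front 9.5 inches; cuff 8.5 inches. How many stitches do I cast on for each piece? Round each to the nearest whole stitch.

Rate = 43/4.5 = 9.556 sts per in.
button band: 2 × 9.556 = 19.11 → 19.
right front: 9.5 × 9.556 = 90.78 → 91.
cuff: 8.5 × 9.556 = 81.22 → 81.

button band 19; right front 91; cuff 81.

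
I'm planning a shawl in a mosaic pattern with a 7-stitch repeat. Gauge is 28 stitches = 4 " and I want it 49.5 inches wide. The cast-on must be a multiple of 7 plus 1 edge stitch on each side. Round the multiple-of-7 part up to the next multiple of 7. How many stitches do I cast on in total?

28 / 4 = 7 sts per inch.
49.5 × 7 = 346.50 sts.
Less 2 edge sts → 344.50 for the repeat.
Next multiple of 7: 350.
Add back 2 edge sts → 352.

CO 352 sts.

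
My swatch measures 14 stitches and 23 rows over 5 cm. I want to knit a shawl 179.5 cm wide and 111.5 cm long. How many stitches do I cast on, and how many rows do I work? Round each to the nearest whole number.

Cast on 503 stitches and work 513 rows.

Stitch gauge = 14/5 = 2.8 sts/cm; 179.5 × 2.8 = 502.60 → 503 sts.
Row gauge = 23/5 = 4.6 rows/cm; 111.5 × 4.6 = 512.90 → 513 rows.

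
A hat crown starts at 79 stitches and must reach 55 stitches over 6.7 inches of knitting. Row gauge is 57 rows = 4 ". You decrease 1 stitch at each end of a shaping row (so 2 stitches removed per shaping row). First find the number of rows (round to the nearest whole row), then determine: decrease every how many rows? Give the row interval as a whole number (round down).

Rows = 6.7 × 14.25 = 95.5 → 95 rows.
Stitches to remove: 24 → 12 shaping rows (at 2 st each).
95 / 12 = 7.92 → every 7 rows.

Decrease every 7th row.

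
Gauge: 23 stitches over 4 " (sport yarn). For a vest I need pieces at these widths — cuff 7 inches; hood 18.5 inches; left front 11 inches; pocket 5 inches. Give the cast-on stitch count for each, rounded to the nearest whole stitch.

Rate = 23/4 = 5.75 sts per in.
cuff: 7 × 5.75 = 40.25 → 40.
hood: 18.5 × 5.75 = 106.38 → 106.
left front: 11 × 5.75 = 63.25 → 63.
pocket: 5 × 5.75 = 28.75 → 29.

cuff 40; hood 106; left front 63; pocket 29.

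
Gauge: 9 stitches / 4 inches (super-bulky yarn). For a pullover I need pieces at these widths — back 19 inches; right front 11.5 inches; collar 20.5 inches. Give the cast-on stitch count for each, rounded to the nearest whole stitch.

back 43; right front 26; collar 46.

Rate = 9/4 = 2.25 sts per in.
back: 19 × 2.25 = 42.75 → 43.
right front: 11.5 × 2.25 = 25.88 → 26.
collar: 20.5 × 2.25 = 46.12 → 46.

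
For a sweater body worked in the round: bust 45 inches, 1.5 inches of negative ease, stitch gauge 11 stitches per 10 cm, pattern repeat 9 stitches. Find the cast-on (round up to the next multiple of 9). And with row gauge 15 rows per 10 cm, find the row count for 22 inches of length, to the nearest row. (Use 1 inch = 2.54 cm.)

Finished = 45 − 1.5 = 43.5 inches.
43.5 inches × 2.54 = 110.49 cm.
11/10 = 1.1 sts per cm; 110.49 × 1.1 = 121.54 sts.
Next multiple of 9 → 126.
22 inches = 55.88 cm; × 1.5 = 83.82 → 84 rows.

Cast on 126 stitches; work 84 rows.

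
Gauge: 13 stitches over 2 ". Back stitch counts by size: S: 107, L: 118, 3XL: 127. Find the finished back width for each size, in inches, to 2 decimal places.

S 16.46 inches; L 18.15 inches; 3XL 19.54 inches.

13/2 = 6.5 sts per in.
S: 107 / 6.5 = 16.462 → 16.46 in.
L: 118 / 6.5 = 18.154 → 18.15 in.
3XL: 127 / 6.5 = 19.538 → 19.54 in.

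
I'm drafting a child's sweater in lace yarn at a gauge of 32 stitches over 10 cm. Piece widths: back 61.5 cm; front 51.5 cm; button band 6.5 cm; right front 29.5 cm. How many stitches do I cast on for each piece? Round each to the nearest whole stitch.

Rate = 32/10 = 3.2 sts per cm.
back: 61.5 × 3.2 = 196.80 → 197.
front: 51.5 × 3.2 = 164.80 → 165.
button band: 6.5 × 3.2 = 20.80 → 21.
right front: 29.5 × 3.2 = 94.40 → 94.

back 197; front 165; button band 21; right front 94.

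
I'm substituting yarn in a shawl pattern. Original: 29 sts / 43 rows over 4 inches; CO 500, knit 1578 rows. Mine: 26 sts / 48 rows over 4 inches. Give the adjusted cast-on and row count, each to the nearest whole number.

Stitches: 500 × 26/29 = 448.28 → 448.
Rows: 1578 × 48/43 = 1761.49 → 1761.

Cast on 448 stitches; work 1761 rows.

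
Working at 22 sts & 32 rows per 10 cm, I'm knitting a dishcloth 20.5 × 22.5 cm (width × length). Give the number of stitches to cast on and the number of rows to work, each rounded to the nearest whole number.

Cast on 45 stitches and work 72 rows.

Stitch gauge = 22/10 = 2.2 sts/cm; 20.5 × 2.2 = 45.10 → 45 sts.
Row gauge = 32/10 = 3.2 rows/cm; 22.5 × 3.2 = 72.00 → 72 rows.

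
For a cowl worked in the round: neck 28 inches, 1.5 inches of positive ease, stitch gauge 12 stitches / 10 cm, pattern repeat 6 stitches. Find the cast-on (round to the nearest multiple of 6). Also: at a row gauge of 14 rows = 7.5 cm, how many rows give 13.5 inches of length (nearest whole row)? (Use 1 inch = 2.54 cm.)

Finished = 28 + 1.5 = 29.5 inches.
29.5 inches × 2.54 = 74.93 cm.
12/10 = 1.2 sts per cm; 74.93 × 1.2 = 89.92 sts.
Nearest multiple of 6 → 90.
13.5 inches = 34.29 cm; × 1.867 = 64.01 → 64 rows.

Cast on 90 stitches; work 64 rows.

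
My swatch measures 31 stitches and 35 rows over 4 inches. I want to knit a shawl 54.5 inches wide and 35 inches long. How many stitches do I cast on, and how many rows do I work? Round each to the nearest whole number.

Stitch gauge = 31/4 = 7.75 sts/in; 54.5 × 7.75 = 422.38 → 422 sts.
Row gauge = 35/4 = 8.75 rows/in; 35 × 8.75 = 306.25 → 306 rows.

Cast on 422 stitches and work 306 rows.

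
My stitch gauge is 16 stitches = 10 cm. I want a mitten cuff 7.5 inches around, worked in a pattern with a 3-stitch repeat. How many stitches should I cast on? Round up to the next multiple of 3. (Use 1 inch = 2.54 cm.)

7.5 in = 7.5 × 2.54 = 19.05 cm.
16 / 10 = 1.6 sts/cm.
19.05 × 1.6 = 30.48 sts.
→ 33.

Cast on 33 stitches.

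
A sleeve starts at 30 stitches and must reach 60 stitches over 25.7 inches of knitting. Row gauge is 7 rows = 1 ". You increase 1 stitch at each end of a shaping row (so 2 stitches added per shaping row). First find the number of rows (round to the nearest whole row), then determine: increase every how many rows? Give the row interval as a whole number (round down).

Rows = 25.7 × 7 = 179.9 → 180 rows.
Stitches to add: 30 → 15 shaping rows (at 2 st each).
180 / 15 = 12.00 → every 12 rows.

Increase every 12th row.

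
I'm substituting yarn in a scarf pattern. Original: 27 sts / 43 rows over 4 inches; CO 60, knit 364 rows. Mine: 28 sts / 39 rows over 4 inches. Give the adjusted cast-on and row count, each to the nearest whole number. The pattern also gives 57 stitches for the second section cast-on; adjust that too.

Stitches: 60 × 28/27 = 62.22 → 62.
Rows: 364 × 39/43 = 330.14 → 330.
second section cast-on: 57 × 28/27 = 59.11 → 59.

Cast on 62 stitches; work 330 rows; second section cast-on 59 stitches.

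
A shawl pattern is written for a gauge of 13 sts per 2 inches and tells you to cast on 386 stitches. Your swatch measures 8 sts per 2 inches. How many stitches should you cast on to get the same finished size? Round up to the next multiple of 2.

Scale factor = 8 / 13 = 0.615.
386 × 8 / 13 = 237.54 sts.
→ 238 sts.

CO 238 sts.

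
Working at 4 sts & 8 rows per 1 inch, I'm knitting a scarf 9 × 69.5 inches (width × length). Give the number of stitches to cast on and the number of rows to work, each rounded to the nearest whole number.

Stitch gauge = 4/1 = 4 sts/in; 9 × 4 = 36.00 → 36 sts.
Row gauge = 8/1 = 8 rows/in; 69.5 × 8 = 556.00 → 556 rows.

Cast on 36 stitches and work 556 rows.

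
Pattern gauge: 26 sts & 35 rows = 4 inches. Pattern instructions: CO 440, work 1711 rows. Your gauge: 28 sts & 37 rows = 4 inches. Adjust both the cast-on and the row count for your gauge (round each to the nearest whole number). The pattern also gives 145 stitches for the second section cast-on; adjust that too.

Stitches: 440 × 28/26 = 473.85 → 474.
Rows: 1711 × 37/35 = 1808.77 → 1809.
second section cast-on: 145 × 28/26 = 156.15 → 156.

Cast on 474 stitches; work 1809 rows; second section cast-on 156 stitches.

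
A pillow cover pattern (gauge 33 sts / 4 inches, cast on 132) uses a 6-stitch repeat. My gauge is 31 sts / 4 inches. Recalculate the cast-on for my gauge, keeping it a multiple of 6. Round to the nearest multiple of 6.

132 × 31 / 33 = 124.00.
Nearest multiple of 6: 126.

Cast on 126 stitches.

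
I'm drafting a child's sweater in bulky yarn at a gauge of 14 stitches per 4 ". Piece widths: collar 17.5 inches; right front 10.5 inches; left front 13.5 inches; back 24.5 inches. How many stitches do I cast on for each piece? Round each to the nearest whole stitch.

Rate = 14/4 = 3.5 sts per in.
collar: 17.5 × 3.5 = 61.25 → 61.
right front: 10.5 × 3.5 = 36.75 → 37.
left front: 13.5 × 3.5 = 47.25 → 47.
back: 24.5 × 3.5 = 85.75 → 86.

collar 61; right front 37; left front 47; back 86.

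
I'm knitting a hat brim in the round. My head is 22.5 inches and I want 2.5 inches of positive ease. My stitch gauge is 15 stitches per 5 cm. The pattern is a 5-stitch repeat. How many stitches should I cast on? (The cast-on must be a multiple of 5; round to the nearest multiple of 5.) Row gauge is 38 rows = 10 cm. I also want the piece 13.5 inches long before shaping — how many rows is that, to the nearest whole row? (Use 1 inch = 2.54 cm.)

Finished = 22.5 + 2.5 = 25 inches.
25 inches × 2.54 = 63.50 cm.
15/5 = 3 sts per cm; 63.50 × 3 = 190.50 sts.
Nearest multiple of 5 → 190.
13.5 inches = 34.29 cm; × 3.8 = 130.30 → 130 rows.

Cast on 190 stitches; work 130 rows.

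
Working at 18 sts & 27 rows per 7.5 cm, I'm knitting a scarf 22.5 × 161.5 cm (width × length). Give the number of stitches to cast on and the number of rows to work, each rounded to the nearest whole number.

Cast on 54 stitches and work 581 rows.

Stitch gauge = 18/7.5 = 2.4 sts/cm; 22.5 × 2.4 = 54.00 → 54 sts.
Row gauge = 27/7.5 = 3.6 rows/cm; 161.5 × 3.6 = 581.40 → 581 rows.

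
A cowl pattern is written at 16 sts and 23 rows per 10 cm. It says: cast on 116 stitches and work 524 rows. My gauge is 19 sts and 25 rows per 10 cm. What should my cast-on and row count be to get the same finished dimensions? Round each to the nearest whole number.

Cast on 138 stitches; work 570 rows.

Stitches: 116 × 19/16 = 137.75 → 138.
Rows: 524 × 25/23 = 569.57 → 570.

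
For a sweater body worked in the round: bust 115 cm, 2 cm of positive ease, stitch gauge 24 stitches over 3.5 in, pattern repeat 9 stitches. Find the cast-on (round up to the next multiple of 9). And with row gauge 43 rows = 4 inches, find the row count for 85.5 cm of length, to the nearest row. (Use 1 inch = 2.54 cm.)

Cast on 324 stitches; work 362 rows.

Finished = 115 + 2 = 117 cm.
117 cm × 1/2.54 = 46.06 inches.
24/3.5 = 6.857 sts per in; 46.06 × 6.857 = 315.86 sts.
Next multiple of 9 → 324.
85.5 cm = 33.66 inches; × 10.75 = 361.86 → 362 rows.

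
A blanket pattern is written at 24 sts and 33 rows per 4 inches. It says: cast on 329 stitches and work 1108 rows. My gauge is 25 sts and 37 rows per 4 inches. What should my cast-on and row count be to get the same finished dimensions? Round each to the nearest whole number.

Cast on 343 stitches; work 1242 rows.

Stitches: 329 × 25/24 = 342.71 → 343.
Rows: 1108 × 37/33 = 1242.30 → 1242.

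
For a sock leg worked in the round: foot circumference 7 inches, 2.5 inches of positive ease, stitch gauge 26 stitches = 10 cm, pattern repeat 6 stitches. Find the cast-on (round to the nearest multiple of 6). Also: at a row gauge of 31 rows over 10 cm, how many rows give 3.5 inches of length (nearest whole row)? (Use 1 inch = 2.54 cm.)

Finished = 7 + 2.5 = 9.5 inches.
9.5 inches × 2.54 = 24.13 cm.
26/10 = 2.6 sts per cm; 24.13 × 2.6 = 62.74 sts.
Nearest multiple of 6 → 60.
3.5 inches = 8.89 cm; × 3.1 = 27.56 → 28 rows.

Cast on 60 stitches; work 28 rows.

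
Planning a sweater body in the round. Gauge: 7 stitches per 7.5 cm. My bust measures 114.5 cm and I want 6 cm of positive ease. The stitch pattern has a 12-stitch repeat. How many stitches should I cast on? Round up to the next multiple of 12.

Cast on 120 stitches.

Finished = 114.5 + 6 = 120.5 cm.
7 / 7.5 = 0.933 sts/cm.
120.5 × 0.933 = 112.47 sts.
Next multiple of 12: 120.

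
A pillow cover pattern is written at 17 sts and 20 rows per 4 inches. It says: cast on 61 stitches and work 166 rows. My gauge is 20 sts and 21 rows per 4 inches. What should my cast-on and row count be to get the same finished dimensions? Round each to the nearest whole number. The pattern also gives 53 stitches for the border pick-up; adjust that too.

Stitches: 61 × 20/17 = 71.76 → 72.
Rows: 166 × 21/20 = 174.30 → 174.
border pick-up: 53 × 20/17 = 62.35 → 62.

Cast on 72 stitches; work 174 rows; border pick-up 62 stitches.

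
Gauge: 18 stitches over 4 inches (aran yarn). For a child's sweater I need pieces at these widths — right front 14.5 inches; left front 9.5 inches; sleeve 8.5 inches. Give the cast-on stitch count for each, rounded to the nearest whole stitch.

right front 65; left front 43; sleeve 38.

Rate = 18/4 = 4.5 sts per in.
right front: 14.5 × 4.5 = 65.25 → 65.
left front: 9.5 × 4.5 = 42.75 → 43.
sleeve: 8.5 × 4.5 = 38.25 → 38.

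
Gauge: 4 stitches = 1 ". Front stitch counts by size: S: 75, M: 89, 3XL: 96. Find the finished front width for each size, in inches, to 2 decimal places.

S 18.75 inches; M 22.25 inches; 3XL 24.00 inches.

4/1 = 4 sts per in.
S: 75 / 4 = 18.750 → 18.75 in.
M: 89 / 4 = 22.250 → 22.25 in.
3XL: 96 / 4 = 24.000 → 24.00 in.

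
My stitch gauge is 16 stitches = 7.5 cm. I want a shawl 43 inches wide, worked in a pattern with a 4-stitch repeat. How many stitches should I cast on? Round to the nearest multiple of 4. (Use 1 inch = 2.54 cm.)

43 in = 43 × 2.54 = 109.22 cm.
16 / 7.5 = 2.133 sts/cm.
109.22 × 2.133 = 233.00 sts.
→ 232.

CO 232 sts.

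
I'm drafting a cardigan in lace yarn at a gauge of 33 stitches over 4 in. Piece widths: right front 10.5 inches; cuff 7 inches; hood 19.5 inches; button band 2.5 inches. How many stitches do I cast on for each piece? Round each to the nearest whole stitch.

Rate = 33/4 = 8.25 sts per in.
right front: 10.5 × 8.25 = 86.62 → 87.
cuff: 7 × 8.25 = 57.75 → 58.
hood: 19.5 × 8.25 = 160.88 → 161.
button band: 2.5 × 8.25 = 20.62 → 21.

right front 87; cuff 58; hood 161; button band 21.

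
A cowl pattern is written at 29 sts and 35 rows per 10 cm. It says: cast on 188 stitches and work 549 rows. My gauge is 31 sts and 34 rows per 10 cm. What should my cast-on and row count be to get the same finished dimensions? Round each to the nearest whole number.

Stitches: 188 × 31/29 = 200.97 → 201.
Rows: 549 × 34/35 = 533.31 → 533.

Cast on 201 stitches; work 533 rows.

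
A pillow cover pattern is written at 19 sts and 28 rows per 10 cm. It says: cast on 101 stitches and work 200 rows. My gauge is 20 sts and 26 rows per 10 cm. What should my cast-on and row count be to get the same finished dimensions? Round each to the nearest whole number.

Stitches: 101 × 20/19 = 106.32 → 106.
Rows: 200 × 26/28 = 185.71 → 186.

Cast on 106 stitches; work 186 rows.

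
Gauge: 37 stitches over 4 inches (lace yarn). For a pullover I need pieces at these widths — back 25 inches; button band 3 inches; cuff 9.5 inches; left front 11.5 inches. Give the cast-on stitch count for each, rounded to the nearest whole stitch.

back 231; button band 28; cuff 88; left front 106.

Rate = 37/4 = 9.25 sts per in.
back: 25 × 9.25 = 231.25 → 231.
button band: 3 × 9.25 = 27.75 → 28.
cuff: 9.5 × 9.25 = 87.88 → 88.
left front: 11.5 × 9.25 = 106.38 → 106.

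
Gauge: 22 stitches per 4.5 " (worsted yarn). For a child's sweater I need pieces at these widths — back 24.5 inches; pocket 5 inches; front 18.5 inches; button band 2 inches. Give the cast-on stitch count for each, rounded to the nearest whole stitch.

Rate = 22/4.5 = 4.889 sts per in.
back: 24.5 × 4.889 = 119.78 → 120.
pocket: 5 × 4.889 = 24.44 → 24.
front: 18.5 × 4.889 = 90.44 → 90.
button band: 2 × 4.889 = 9.78 → 10.

back 120; pocket 24; front 90; button band 10.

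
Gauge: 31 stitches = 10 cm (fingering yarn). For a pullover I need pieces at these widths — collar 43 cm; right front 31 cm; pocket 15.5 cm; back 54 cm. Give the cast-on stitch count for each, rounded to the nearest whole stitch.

collar 133; right front 96; pocket 48; back 167.

Rate = 31/10 = 3.1 sts per cm.
collar: 43 × 3.1 = 133.30 → 133.
right front: 31 × 3.1 = 96.10 → 96.
pocket: 15.5 × 3.1 = 48.05 → 48.
back: 54 × 3.1 = 167.40 → 167.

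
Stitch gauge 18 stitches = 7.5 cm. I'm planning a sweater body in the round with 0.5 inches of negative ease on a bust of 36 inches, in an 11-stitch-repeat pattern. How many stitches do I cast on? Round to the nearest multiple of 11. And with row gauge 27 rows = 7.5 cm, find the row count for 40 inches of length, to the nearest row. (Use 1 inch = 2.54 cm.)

Cast on 220 stitches; work 366 rows.

Finished = 36 − 0.5 = 35.5 inches.
35.5 inches × 2.54 = 90.17 cm.
18/7.5 = 2.4 sts per cm; 90.17 × 2.4 = 216.41 sts.
Nearest multiple of 11 → 220.
40 inches = 101.60 cm; × 3.6 = 365.76 → 366 rows.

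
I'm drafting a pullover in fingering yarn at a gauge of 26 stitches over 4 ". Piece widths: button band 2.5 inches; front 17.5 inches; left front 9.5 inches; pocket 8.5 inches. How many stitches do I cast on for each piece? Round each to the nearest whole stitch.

Rate = 26/4 = 6.5 sts per in.
button band: 2.5 × 6.5 = 16.25 → 16.
front: 17.5 × 6.5 = 113.75 → 114.
left front: 9.5 × 6.5 = 61.75 → 62.
pocket: 8.5 × 6.5 = 55.25 → 55.

button band 16; front 114; left front 62; pocket 55.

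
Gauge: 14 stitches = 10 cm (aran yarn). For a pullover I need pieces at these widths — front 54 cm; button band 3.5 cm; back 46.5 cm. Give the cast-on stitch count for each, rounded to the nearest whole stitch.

Rate = 14/10 = 1.4 sts per cm.
front: 54 × 1.4 = 75.60 → 76.
button band: 3.5 × 1.4 = 4.90 → 5.
back: 46.5 × 1.4 = 65.10 → 65.

front 76; button band 5; back 65.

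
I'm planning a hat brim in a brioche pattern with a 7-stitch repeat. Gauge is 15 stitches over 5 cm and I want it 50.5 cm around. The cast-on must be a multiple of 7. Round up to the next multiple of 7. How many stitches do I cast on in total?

15 / 5 = 3 sts per cm.
50.5 × 3 = 151.50 sts.
Next multiple of 7: 154.

Cast on 154 stitches.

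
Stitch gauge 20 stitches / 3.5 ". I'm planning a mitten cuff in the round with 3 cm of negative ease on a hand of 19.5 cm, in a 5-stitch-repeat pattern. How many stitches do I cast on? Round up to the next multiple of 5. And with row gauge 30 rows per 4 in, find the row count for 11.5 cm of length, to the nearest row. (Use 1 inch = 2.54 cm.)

Cast on 40 stitches; work 34 rows.

Finished = 19.5 − 3 = 16.5 cm.
16.5 cm × 1/2.54 = 6.50 inches.
20/3.5 = 5.714 sts per in; 6.50 × 5.714 = 37.12 sts.
Next multiple of 5 → 40.
11.5 cm = 4.53 inches; × 7.5 = 33.96 → 34 rows.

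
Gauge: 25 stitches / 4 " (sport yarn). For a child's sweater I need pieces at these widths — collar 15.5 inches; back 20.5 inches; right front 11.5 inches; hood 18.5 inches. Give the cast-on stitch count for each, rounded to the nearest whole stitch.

Rate = 25/4 = 6.25 sts per in.
collar: 15.5 × 6.25 = 96.88 → 97.
back: 20.5 × 6.25 = 128.12 → 128.
right front: 11.5 × 6.25 = 71.88 → 72.
hood: 18.5 × 6.25 = 115.62 → 116.

collar 97; back 128; right front 72; hood 116.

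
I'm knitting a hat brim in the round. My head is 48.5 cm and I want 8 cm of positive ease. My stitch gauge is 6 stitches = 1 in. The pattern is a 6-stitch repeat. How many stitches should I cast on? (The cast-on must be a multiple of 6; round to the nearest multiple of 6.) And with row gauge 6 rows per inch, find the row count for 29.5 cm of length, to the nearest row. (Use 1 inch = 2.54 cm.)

Cast on 132 stitches; work 70 rows.

Finished = 48.5 + 8 = 56.5 cm.
56.5 cm × 1/2.54 = 22.24 inches.
6/1 = 6 sts per in; 22.24 × 6 = 133.46 sts.
Nearest multiple of 6 → 132.
29.5 cm = 11.61 inches; × 6 = 69.69 → 70 rows.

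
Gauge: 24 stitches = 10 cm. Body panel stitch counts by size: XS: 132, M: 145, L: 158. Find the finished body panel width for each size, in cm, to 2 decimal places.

24/10 = 2.4 sts per cm.
XS: 132 / 2.4 = 55.000 → 55.00 cm.
M: 145 / 2.4 = 60.417 → 60.42 cm.
L: 158 / 2.4 = 65.833 → 65.83 cm.

XS 55.00 cm; M 60.42 cm; L 65.83 cm.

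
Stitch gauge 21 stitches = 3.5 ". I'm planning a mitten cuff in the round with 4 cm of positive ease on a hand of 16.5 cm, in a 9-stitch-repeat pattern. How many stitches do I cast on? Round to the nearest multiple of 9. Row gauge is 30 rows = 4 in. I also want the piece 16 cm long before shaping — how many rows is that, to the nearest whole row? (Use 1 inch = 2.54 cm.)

Finished = 16.5 + 4 = 20.5 cm.
20.5 cm × 1/2.54 = 8.07 inches.
21/3.5 = 6 sts per in; 8.07 × 6 = 48.43 sts.
Nearest multiple of 9 → 45.
16 cm = 6.30 inches; × 7.5 = 47.24 → 47 rows.

Cast on 45 stitches; work 47 rows.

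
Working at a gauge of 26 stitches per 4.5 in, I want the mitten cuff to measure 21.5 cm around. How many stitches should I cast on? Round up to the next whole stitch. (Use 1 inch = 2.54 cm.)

21.5 cm = 8.46 in.
26 stitches / 4.5 in = 5.778 stitches per inch.
8.46 × 5.778 = 48.91 stitches.
Round up → 49.

CO 49 sts.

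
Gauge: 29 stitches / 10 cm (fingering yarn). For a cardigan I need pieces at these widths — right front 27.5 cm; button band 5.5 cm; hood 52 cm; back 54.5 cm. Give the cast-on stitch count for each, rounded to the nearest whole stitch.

Rate = 29/10 = 2.9 sts per cm.
right front: 27.5 × 2.9 = 79.75 → 80.
button band: 5.5 × 2.9 = 15.95 → 16.
hood: 52 × 2.9 = 150.80 → 151.
back: 54.5 × 2.9 = 158.05 → 158.

right front 80; button band 16; hood 151; back 158.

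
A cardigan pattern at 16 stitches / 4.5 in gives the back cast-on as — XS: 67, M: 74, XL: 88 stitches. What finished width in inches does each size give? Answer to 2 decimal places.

16/4.5 = 3.556 sts per in.
XS: 67 / 3.556 = 18.844 → 18.84 in.
M: 74 / 3.556 = 20.812 → 20.81 in.
XL: 88 / 3.556 = 24.750 → 24.75 in.

XS 18.84 inches; M 20.81 inches; XL 24.75 inches.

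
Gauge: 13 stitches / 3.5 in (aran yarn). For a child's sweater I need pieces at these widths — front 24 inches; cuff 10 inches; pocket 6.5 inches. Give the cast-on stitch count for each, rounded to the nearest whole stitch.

Rate = 13/3.5 = 3.714 sts per in.
front: 24 × 3.714 = 89.14 → 89.
cuff: 10 × 3.714 = 37.14 → 37.
pocket: 6.5 × 3.714 = 24.14 → 24.

front 89; cuff 37; pocket 24.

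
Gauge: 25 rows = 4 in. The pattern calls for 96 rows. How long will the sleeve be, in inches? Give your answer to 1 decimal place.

25 rows / 4 inch = 6.25 rows per inch.
96 / 6.25 = 15.36 inches.

15.4 inches.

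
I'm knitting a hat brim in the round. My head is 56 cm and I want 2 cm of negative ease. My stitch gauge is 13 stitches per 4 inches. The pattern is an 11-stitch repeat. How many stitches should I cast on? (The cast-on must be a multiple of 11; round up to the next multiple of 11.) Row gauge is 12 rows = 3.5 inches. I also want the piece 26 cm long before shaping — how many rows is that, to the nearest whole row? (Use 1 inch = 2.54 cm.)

Finished = 56 − 2 = 54 cm.
54 cm × 1/2.54 = 21.26 inches.
13/4 = 3.25 sts per in; 21.26 × 3.25 = 69.09 sts.
Next multiple of 11 → 77.
26 cm = 10.24 inches; × 3.429 = 35.10 → 35 rows.

Cast on 77 stitches; work 35 rows.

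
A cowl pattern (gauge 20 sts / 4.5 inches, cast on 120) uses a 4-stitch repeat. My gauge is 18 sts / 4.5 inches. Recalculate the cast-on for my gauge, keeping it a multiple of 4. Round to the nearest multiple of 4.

120 × 18 / 20 = 108.00.
Nearest multiple of 4: 108.

CO 108 sts.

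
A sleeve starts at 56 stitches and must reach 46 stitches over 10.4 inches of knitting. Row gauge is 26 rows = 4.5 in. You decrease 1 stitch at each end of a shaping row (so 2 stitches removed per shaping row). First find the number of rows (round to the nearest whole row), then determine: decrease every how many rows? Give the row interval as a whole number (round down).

Decrease every 12th row.

Rows = 10.4 × 5.778 = 60.1 → 60 rows.
Stitches to remove: 10 → 5 shaping rows (at 2 st each).
60 / 5 = 12.00 → every 12 rows.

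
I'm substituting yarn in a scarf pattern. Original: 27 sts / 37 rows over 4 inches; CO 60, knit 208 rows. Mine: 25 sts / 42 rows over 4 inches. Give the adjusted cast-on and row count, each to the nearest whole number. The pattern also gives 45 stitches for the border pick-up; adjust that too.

Stitches: 60 × 25/27 = 55.56 → 56.
Rows: 208 × 42/37 = 236.11 → 236.
border pick-up: 45 × 25/27 = 41.67 → 42.

Cast on 56 stitches; work 236 rows; border pick-up 42 stitches.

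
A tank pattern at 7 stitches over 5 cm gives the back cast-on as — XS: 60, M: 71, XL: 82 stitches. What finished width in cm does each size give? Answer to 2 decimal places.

XS 42.86 cm; M 50.71 cm; XL 58.57 cm.

7/5 = 1.4 sts per cm.
XS: 60 / 1.4 = 42.857 → 42.86 cm.
M: 71 / 1.4 = 50.714 → 50.71 cm.
XL: 82 / 1.4 = 58.571 → 58.57 cm.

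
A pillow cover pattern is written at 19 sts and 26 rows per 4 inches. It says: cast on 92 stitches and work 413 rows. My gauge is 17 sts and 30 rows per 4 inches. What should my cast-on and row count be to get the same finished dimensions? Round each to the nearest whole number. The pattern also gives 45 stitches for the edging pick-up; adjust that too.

Cast on 82 stitches; work 477 rows; edging pick-up 40 stitches.

Stitches: 92 × 17/19 = 82.32 → 82.
Rows: 413 × 30/26 = 476.54 → 477.
edging pick-up: 45 × 17/19 = 40.26 → 40.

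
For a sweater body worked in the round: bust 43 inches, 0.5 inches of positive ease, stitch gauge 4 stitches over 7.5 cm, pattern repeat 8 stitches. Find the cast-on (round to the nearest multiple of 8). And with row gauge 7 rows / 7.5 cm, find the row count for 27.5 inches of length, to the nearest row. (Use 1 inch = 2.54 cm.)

Cast on 56 stitches; work 65 rows.

Finished = 43 + 0.5 = 43.5 inches.
43.5 inches × 2.54 = 110.49 cm.
4/7.5 = 0.533 sts per cm; 110.49 × 0.533 = 58.93 sts.
Nearest multiple of 8 → 56.
27.5 inches = 69.85 cm; × 0.933 = 65.19 → 65 rows.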